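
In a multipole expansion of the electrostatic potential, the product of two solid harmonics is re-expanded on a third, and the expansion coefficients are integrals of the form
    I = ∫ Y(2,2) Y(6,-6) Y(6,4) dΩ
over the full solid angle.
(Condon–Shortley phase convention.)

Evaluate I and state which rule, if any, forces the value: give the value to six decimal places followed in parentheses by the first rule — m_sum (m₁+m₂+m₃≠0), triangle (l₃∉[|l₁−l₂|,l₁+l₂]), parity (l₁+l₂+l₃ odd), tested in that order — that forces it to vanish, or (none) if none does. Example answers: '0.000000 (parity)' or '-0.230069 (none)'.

Rules hold: Σm=0, L=14 even, 4≤6≤8.
N = 5·13·13 = 845
Δ = 2!·2!·10!/15! = 1/90090
Racah Σ t=0..2: t=0:+1/69120 t=1:−1/14400 t=2:+1/69120 = -7/172800
⇒ 3j(2 6 6; 0 0 0)² = 14/715, sgn -1
Racah Σ t=0..0: t=0:+1/14515200 = 1/14515200
⇒ 3j(2 6 6; 2 -6 4)² = 2/455, sgn +1
4πI² = N·(3j₀)²·(3jₘ)² = 4/55
I = -1·√(0.0727273/4π) = -0.07607531
No selection rule forces the value: the integral is nonzero (none).

-0.076075 (none)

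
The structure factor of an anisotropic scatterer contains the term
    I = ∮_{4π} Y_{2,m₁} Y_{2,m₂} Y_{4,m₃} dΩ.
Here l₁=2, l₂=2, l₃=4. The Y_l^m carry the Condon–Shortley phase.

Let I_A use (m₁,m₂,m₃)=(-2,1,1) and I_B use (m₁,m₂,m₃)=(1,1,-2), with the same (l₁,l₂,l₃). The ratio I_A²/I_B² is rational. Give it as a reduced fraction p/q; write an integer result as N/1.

Shared (l₁,l₂,l₃)=(2,2,4): N and (l;000)² cancel in I_A²/I_B².
A: Δ = 0!·4!·4!/9! = 1/630; Racah Σ t=0..0: t=0:+1/144 = 1/144; ⇒ 3j(2 2 4; -2 1 1)² = 1/126, sgn -1
B: Δ = 0!·4!·4!/9! = 1/630; Racah Σ t=0..0: t=0:+1/36 = 1/36; ⇒ 3j(2 2 4; 1 1 -2)² = 4/63, sgn +1
I_A²/I_B² = (1/126)/(4/63) = 1/8

1/8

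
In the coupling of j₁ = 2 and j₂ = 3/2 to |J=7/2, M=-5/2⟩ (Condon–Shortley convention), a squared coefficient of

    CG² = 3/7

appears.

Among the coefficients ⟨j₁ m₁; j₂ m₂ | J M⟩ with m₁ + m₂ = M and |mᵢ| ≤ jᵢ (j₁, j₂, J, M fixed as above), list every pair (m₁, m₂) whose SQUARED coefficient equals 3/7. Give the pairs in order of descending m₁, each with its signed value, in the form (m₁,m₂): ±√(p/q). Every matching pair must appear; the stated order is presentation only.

Admissible pairs with m₁+m₂ = M = -5/2: (-2,-1/2), (-1,-3/2)
  (m₁,m₂)=(-1,-3/2): CG² = 4/7, CG = +√(4/7)
  (m₁,m₂)=(-2,-1/2): CG² = 3/7, CG = +√(3/7)   ← matches the target
Pairs with CG² = 3/7: (-2,-1/2): +√(3/7)

(-2,-1/2): +√(3/7)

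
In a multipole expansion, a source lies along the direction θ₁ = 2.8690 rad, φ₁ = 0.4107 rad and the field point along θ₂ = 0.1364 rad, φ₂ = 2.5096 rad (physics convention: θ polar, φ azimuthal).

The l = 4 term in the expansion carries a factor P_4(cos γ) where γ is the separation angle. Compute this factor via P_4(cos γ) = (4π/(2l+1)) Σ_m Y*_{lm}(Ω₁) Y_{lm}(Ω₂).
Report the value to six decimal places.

0.742343

Addition theorem: P_4(cos γ) = (4π/9) Σ_m Y*_{lm}(Ω₁) Y_{lm}(Ω₂), m = −4…4:
  m=-4: (-0.00017 + 0.00232j) × (-0.00012 + 0.00009j) = -0.00000 - 0.00000j  (running Σ = -0.00000 - 0.00000j)
  m=-3: (-0.00782 - 0.02219j) × (0.00100 - 0.00295j) = -0.00007 + 0.00000j  (running Σ = -0.00007 + 0.00000j)
  m=-2: (0.09072 + 0.09750j) × (0.01097 + 0.03462j) = -0.00238 + 0.00421j  (running Σ = -0.00245 + 0.00421j)
  m=-1: (-0.39280 - 0.17105j) × (-0.19903 - 0.14573j) = 0.05325 + 0.09129j  (running Σ = 0.05080 + 0.09550j)
  m=0: (0.55903 + 0.00000j) × (0.76931 + 0.00000j) = 0.43006 + 0.00000j  (running Σ = 0.48086 + 0.09550j)
  m=1: (0.39280 - 0.17105j) × (0.19903 - 0.14573j) = 0.05325 - 0.09129j  (running Σ = 0.53412 + 0.00421j)
  m=2: (0.09072 - 0.09750j) × (0.01097 - 0.03462j) = -0.00238 - 0.00421j  (running Σ = 0.53174 + 0.00000j)
  m=3: (0.00782 - 0.02219j) × (-0.00100 - 0.00295j) = -0.00007 - 0.00000j  (running Σ = 0.53166 - 0.00000j)
  m=4: (-0.00017 - 0.00232j) × (-0.00012 - 0.00009j) = -0.00000 + 0.00000j  (running Σ = 0.53166 - 0.00000j)
Σ over m = 0.53166 - 0.00000j; ×(4π/9) → 0.74234 - 0.00000j. Real part: 0.742343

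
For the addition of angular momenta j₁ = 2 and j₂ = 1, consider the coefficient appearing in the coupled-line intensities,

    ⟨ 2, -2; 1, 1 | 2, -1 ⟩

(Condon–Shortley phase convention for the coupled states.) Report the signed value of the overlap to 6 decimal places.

√[5·1!3!1!/6! · 0!4!2!0!1!3!] = √(12)
  +(−1)^1/∏(1,0,3,1,0,0)! = -1/6  (running -1/6)
⟨..|..⟩ = √(12)·(-1/6) = -0.577350

-0.577350  (= −√(1/3))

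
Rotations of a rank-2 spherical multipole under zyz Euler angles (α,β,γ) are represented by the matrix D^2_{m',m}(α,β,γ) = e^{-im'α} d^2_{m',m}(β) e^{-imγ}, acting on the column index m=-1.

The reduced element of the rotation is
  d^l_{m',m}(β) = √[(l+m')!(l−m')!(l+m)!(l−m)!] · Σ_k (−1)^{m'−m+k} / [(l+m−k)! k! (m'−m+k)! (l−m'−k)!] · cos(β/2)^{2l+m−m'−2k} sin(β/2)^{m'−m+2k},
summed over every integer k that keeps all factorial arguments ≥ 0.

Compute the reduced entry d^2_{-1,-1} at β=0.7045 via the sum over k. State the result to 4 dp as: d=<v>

d^2_{-1,-1}(β=0.7045) via the finite sum:
With c≡cos(β/2)=0.938599 and s≡sin(β/2)=0.345011, N=[1·6·1·6]^{1/2}=6.000000
k: max(0,(-1)−(-1))=0 … min(2+(-1),2−(-1))=1
  k=0: (−1)^0·6.0000/(6)·0.9386^4·0.3450^0 = +0.776104
  k=1: (−1)^1·6.0000/(2)·0.9386^2·0.3450^2 = -0.314591
d^2_{-1,-1}(0.7045) = +0.776104 -0.314591 = +0.461513

d=0.4615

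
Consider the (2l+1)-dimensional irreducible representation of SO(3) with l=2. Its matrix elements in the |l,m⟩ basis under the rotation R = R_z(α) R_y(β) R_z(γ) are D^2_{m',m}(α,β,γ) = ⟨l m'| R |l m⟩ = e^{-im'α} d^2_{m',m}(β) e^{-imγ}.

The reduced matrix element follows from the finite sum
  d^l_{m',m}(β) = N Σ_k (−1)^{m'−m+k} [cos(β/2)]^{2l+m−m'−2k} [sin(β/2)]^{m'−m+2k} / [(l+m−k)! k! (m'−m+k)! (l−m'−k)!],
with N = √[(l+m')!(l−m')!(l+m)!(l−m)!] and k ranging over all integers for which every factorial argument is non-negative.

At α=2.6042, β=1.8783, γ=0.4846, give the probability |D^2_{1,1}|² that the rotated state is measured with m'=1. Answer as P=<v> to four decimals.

D^2_{1,1}(2.6042,1.8783,0.4846) = e^{-i·1·2.6042}·d^2_{1,1}(1.8783)·e^{-i·1·0.4846}. Compute d first:
Half-angle: c=0.590474, s=0.807056. N=√(6·1·6·1)=6.000000
Admissible k: 0..1 (factorial args all ≥0)
  k=0: (−1)^0·6.0000/(6)·0.5905^4·0.8071^0 = +0.121564
  k=1: (−1)^1·6.0000/(2)·0.5905^2·0.8071^2 = -0.681288
d^2_{1,1}(1.8783) = +0.121564 -0.681288 = -0.559725
|D^2_{1,1}|² = |d^2_{1,1}(β)|² = (-0.559725)² = 0.313292 (the z-rotation phases have unit modulus)

P=0.3133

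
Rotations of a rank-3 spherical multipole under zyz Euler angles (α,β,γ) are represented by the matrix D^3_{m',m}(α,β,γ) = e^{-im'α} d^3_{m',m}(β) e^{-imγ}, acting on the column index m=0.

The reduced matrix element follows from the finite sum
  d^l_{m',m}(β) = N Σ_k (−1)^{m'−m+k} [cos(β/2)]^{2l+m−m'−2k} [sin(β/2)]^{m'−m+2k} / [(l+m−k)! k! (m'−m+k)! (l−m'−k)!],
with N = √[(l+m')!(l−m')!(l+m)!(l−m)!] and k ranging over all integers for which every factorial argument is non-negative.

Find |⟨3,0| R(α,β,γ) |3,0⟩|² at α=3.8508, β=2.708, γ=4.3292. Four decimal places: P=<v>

P=0.2571

First d^3_{0,0}(β=2.7080), then the phase factors e^{-i(0)α} and e^{-i(0)γ}:
c=cos(2.708000/2)=0.215102, s=sin(2.708000/2)=0.976592; N=√[6·6·6·6]=36.000000
k: max(0,(0)−(0))=0 … min(3+(0),3−(0))=3
  k=0: (−1)^0·36.0000/(36)·0.2151^6·0.9766^0 = +0.000099
  k=1: (−1)^1·36.0000/(4)·0.2151^4·0.9766^2 = -0.018376
  k=2: (−1)^2·36.0000/(4)·0.2151^2·0.9766^4 = +0.378777
  k=3: (−1)^3·36.0000/(36)·0.2151^0·0.9766^6 = -0.867517
d^3_{0,0}(2.7080) = +0.000099 -0.018376 +0.378777 -0.867517 = -0.507017
|D^3_{0,0}|² = |d^3_{0,0}(β)|² = (-0.507017)² = 0.257066 (the z-rotation phases have unit modulus)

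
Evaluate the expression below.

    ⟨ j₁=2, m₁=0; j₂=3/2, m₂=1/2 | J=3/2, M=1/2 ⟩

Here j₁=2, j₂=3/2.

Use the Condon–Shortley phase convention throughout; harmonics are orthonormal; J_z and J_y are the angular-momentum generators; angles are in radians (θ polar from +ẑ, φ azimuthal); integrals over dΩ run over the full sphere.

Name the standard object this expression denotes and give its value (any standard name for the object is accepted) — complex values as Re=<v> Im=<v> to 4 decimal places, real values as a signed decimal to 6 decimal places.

Clebsch–Gordan coefficient, −√(1/5) ≈ -0.447214

This is a Clebsch–Gordan (vector-coupling) coefficient.
triangle: 2!*2!*1!/6! = 4/720
(j±m)!: 2!*2!*2!*1!*2!*1! = 16
prefactor² = (2J+1)*Δ*N² = 16/45
  k=1: −1/(1!*1!*1!*1!*1!*0!) = -1
  k=2: +1/(2!*0!*0!*0!*2!*1!) = 1/4
Σ = -3/4  ⇒  CG² = 16/45*(-3/4)² = 1/5
CG = −√(1/5) = -0.447214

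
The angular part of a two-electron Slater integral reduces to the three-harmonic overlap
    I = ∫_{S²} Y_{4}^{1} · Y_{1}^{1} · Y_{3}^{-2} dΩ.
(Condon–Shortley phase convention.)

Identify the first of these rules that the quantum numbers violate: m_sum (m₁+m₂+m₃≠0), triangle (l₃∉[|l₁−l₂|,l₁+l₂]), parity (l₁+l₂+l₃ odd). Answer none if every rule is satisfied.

m₁+m₂+m₃ = 1 + 1 − 2 = 0  ✓
triangle: |4−1|=3 ≤ l₃=3 ≤ 4+1=5  ✓
parity: l₁+l₂+l₃ = 8 is even  ✓

none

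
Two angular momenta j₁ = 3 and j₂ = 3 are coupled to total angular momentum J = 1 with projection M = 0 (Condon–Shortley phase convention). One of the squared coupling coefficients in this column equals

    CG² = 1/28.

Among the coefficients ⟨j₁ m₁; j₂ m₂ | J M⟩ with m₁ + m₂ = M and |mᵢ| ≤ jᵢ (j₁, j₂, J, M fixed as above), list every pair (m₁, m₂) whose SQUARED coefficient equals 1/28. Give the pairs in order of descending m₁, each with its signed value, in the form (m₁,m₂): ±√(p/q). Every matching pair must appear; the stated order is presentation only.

(1,-1): +√(1/28); (-1,1): −√(1/28)

Admissible pairs with m₁+m₂ = M = 0: (-3,3), (-2,2), (-1,1), (0,0), (1,-1), (2,-2), (3,-3)
  (m₁,m₂)=(3,-3): CG² = 9/28, CG = +√(9/28)
  (m₁,m₂)=(2,-2): CG² = 1/7, CG = −√(1/7)
  (m₁,m₂)=(1,-1): CG² = 1/28, CG = +√(1/28)   ← matches the target
  (m₁,m₂)=(0,0): CG² = 0/1, CG = 0
  (m₁,m₂)=(-1,1): CG² = 1/28, CG = −√(1/28)   ← matches the target
  (m₁,m₂)=(-2,2): CG² = 1/7, CG = +√(1/7)
  (m₁,m₂)=(-3,3): CG² = 9/28, CG = −√(9/28)
Pairs with CG² = 1/28: (1,-1): +√(1/28); (-1,1): −√(1/28)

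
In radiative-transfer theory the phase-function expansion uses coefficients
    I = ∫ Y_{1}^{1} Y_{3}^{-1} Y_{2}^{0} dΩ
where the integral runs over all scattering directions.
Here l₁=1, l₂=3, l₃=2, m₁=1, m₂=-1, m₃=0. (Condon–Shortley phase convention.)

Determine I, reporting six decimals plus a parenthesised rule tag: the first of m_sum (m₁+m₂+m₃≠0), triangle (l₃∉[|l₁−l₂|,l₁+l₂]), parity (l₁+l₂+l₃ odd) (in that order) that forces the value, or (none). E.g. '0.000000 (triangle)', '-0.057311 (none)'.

Rules hold: Σm=0, L=6 even, 2≤2≤4.
N = 3·7·5 = 105
Δ = 2!·0!·4!/7! = 1/105
Racah Σ t=1..1: t=1:−1/4 = -1/4
⇒ 3j(1 3 2; 0 0 0)² = 3/35, sgn -1
Racah Σ t=0..0: t=0:+1/8 = 1/8
⇒ 3j(1 3 2; 1 -1 0)² = 2/35, sgn +1
4πI² = N·(3j₀)²·(3jₘ)² = 18/35
I = -1·√(0.514286/4π) = -0.20230066
No selection rule forces the value: the integral is nonzero (none).

-0.202301 (none)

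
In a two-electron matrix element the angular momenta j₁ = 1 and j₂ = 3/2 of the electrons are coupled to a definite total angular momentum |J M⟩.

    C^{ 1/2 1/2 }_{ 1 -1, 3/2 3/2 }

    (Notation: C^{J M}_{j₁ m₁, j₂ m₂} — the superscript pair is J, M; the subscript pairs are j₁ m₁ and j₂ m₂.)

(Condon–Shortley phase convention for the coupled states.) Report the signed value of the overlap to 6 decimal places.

+√(1/2) = +0.707107

√[2·2!0!1!/4! · 0!2!3!0!1!0!] = √(2)
  +(−1)^2/∏(2,0,0,1,0,0)! = 1/2  (running 1/2)
⟨..|..⟩ = √(2)·(1/2) = +0.707107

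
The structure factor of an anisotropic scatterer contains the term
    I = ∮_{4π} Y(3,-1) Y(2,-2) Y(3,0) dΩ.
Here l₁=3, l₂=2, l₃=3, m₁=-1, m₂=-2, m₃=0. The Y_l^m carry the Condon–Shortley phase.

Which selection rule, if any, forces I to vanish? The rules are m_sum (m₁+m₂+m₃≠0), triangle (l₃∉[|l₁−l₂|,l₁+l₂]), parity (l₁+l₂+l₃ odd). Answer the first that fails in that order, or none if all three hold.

Σmᵢ = -3  ✗
l₃∈[|l₁−l₂|,l₁+l₂]=[1,5], have l₃=3
Σlᵢ = 8 ⇒ even

m_sum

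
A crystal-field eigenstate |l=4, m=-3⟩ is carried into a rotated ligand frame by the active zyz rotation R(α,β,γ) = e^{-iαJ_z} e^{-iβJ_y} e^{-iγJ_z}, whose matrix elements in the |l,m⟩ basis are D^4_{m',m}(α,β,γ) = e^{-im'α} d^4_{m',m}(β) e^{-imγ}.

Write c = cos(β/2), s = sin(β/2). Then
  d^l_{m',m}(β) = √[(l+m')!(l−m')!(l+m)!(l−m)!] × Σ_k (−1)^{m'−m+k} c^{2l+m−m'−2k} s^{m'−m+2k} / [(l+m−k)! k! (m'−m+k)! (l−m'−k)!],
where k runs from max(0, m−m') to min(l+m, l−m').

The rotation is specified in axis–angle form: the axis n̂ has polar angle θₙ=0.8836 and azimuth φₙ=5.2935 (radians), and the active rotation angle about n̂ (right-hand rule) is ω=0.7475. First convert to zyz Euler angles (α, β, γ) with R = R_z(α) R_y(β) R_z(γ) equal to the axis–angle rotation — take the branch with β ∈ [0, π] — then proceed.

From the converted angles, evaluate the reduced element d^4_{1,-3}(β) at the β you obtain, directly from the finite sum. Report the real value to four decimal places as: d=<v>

d=0.0674

Axis–angle → zyz. n̂ = (sinθₙcosφₙ, sinθₙsinφₙ, cosθₙ) = (+0.424356, -0.646138, +0.634372), ω = 0.7475.
R = I cosω + sinω [n̂]ₓ + (1−cosω) n̂n̂ᵀ gives
  R = [+0.781401, -0.504353, -0.367478; +0.358149, +0.844698, -0.397761; +0.511020, +0.179199, +0.840682]
β = atan2(√(R₁₃²+R₂₃²), R₃₃) = 0.572255; α = atan2(R₂₃, R₁₃) mod 2π = 3.966544; γ = atan2(R₃₂, −R₃₁) mod 2π = 2.804322
d^4_{1,-3}(β=0.5723) via the finite sum:
c=cos(0.572255/2)=0.959344, s=sin(0.572255/2)=0.282239; N=√[120·6·1·5040]=1904.940944
k∈{0,1} keeps every argument non-negative
  k=0: (−1)^4·1904.9409/(144)·0.9593^4·0.2822^4 = +0.071103
  k=1: (−1)^5·1904.9409/(240)·0.9593^2·0.2822^6 = -0.003693
d^4_{1,-3}(0.5723) = +0.071103 -0.003693 = +0.067410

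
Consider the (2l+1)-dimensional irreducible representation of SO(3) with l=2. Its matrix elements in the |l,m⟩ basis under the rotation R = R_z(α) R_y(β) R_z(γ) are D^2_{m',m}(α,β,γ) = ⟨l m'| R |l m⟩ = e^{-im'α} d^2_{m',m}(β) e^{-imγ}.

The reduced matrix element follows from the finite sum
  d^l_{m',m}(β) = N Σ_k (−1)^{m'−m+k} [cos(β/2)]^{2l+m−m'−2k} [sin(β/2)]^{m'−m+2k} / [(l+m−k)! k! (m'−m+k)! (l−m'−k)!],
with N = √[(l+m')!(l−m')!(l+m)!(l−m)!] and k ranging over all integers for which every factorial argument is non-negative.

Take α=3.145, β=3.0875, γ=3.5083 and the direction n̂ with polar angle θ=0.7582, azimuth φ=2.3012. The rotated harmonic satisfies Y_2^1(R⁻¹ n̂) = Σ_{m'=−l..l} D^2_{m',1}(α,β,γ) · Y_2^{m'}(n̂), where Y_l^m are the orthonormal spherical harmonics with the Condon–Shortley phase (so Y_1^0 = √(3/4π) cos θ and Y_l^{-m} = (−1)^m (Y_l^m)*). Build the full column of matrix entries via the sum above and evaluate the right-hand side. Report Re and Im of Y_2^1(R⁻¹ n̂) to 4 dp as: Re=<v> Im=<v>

Need the full column D^2_{m',1} for m'=−2..2 at α=3.1450, β=3.0875, γ=3.5083.
cos(β/2)=0.027043, sin(β/2)=0.999634
d^2_{-2,1}: single k=3 term ⇒ +0.054027;  D = -0.050565+0.019027i
d^2_{-1,1}: k∈[2..3] ⇒ +0.002192 -0.998538 = -0.996346;  D = -0.931313+0.354062i
d^2_{0,1}: k∈[1..2] ⇒ +0.000048 -0.066169 = -0.066121;  D = +0.061724-0.023707i
d^2_{1,1}: k∈[0..1] ⇒ +0.000001 -0.002192 = -0.002192;  D = -0.002043+0.000793i
d^2_{2,1}: single k=0 term ⇒ -0.000040;  D = +0.000037-0.000014i
Y_2^{m'}(θ=0.7582,φ=2.3012) and Σ D·Y over m':
  (-0.0506+0.0190i)·(-0.0200+0.1815i)  (-0.9313+0.3541i)·(-0.2573-0.2873i)  (+0.0617-0.0237i)·(+0.1834+0.0000i)  (-0.0020+0.0008i)·(+0.2573-0.2873i)  (+0.0000-0.0000i)·(-0.0200-0.1815i)
Y_2^1(R⁻¹ n̂) = +0.349960+0.163343i

Re=0.3500 Im=0.1633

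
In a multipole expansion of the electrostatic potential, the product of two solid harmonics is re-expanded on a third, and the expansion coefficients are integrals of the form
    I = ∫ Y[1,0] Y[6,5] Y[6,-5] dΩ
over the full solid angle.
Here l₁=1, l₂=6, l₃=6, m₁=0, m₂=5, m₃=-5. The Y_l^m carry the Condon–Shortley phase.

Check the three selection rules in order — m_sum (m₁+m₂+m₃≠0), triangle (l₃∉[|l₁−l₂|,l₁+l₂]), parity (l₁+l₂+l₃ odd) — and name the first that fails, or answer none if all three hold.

m₁+m₂+m₃ = 0 + 5 − 5 = 0  ✓
triangle: |1−6|=5 ≤ l₃=6 ≤ 1+6=7  ✓
parity: l₁+l₂+l₃ = 13 is odd  ✗

parity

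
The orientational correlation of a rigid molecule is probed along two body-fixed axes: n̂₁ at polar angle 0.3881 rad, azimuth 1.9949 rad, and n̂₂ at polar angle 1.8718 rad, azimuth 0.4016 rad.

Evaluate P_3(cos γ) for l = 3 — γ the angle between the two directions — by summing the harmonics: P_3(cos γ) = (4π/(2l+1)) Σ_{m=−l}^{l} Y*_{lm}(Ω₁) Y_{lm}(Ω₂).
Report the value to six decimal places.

0.367443

Addition theorem: P_3(cos γ) = (4π/7) Σ_m Y*_{lm}(Ω₁) Y_{lm}(Ω₂), m = −3…3:
  term(m=-3) = (0.000554, -0.008199)   from Y*(Ω₁)=(0.021612, -0.006649), Y(Ω₂)=(0.130068, -0.339369)
  term(m=-2) = (0.037402, 0.001685)   from Y*(Ω₁)=(-0.089592, -0.101618), Y(Ω₂)=(-0.191909, 0.198866)
  term(m=-1) = (0.001563, -0.069464)   from Y*(Ω₁)=(-0.165273, 0.366050), Y(Ω₂)=(-0.159234, 0.067624)
  term(m=+0) = (0.125642, 0.000000)   from Y*(Ω₁)=(0.443507, -0.000000), Y(Ω₂)=(0.283291, 0.000000)
  term(m=+1) = (0.001563, 0.069464)   from Y*(Ω₁)=(0.165273, 0.366050), Y(Ω₂)=(0.159234, 0.067624)
  term(m=+2) = (0.037402, -0.001685)   from Y*(Ω₁)=(-0.089592, 0.101618), Y(Ω₂)=(-0.191909, -0.198866)
  term(m=+3) = (0.000554, 0.008199)   from Y*(Ω₁)=(-0.021612, -0.006649), Y(Ω₂)=(-0.130068, -0.339369)
Total Σ_m = (0.204681, -0.000000). Multiply by 1.795196: (0.367443, -0.000000). P_3(cos γ) = 0.367443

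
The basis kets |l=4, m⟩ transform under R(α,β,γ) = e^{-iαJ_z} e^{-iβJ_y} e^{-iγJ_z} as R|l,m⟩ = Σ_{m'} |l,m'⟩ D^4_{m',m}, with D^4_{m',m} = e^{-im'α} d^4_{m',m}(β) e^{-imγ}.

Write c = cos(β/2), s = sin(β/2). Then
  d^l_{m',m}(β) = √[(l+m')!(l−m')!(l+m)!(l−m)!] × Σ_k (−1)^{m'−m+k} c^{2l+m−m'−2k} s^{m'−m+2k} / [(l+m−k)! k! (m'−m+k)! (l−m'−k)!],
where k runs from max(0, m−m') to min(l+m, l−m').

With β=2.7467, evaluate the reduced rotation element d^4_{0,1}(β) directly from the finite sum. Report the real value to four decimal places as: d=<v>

d^4_{0,1}(β=2.7467) via the finite sum:
With c≡cos(β/2)=0.196166 and s≡sin(β/2)=0.980571, N=[24·24·120·6]^{1/2}=643.987578
Admissible k: 1..4 (factorial args all ≥0)
  k=1: (−1)^0·643.9876/(144)·0.1962^7·0.9806^1 = +0.000049
  k=2: (−1)^1·643.9876/(24)·0.1962^5·0.9806^3 = -0.007349
  k=3: (−1)^2·643.9876/(24)·0.1962^3·0.9806^5 = +0.183625
  k=4: (−1)^3·643.9876/(144)·0.1962^1·0.9806^7 = -0.764700
d^4_{0,1}(2.7467) = +0.000049 -0.007349 +0.183625 -0.764700 = -0.588375

d=-0.5884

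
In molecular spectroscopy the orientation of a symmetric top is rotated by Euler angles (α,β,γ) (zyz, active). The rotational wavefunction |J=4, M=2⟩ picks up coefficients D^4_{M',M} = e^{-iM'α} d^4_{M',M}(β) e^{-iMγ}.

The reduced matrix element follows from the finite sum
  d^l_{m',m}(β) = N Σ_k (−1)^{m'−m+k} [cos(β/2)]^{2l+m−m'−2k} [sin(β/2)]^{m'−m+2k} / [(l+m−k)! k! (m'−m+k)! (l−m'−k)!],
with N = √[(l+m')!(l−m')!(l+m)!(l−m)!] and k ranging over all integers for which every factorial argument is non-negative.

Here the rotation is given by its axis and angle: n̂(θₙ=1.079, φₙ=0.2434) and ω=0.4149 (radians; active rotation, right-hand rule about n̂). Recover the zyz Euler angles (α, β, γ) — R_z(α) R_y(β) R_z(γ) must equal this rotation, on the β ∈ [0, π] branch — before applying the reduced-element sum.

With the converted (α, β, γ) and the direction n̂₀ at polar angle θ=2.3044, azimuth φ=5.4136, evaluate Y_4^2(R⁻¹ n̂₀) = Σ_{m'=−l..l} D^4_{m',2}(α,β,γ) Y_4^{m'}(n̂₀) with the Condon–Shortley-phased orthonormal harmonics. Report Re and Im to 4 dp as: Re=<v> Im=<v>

Re=0.0009 Im=0.0010

Axis–angle → zyz. n̂ = (sinθₙcosφₙ, sinθₙsinφₙ, cosθₙ) = (+0.855504, +0.212441, +0.472210), ω = 0.4149.
R = I cosω + sinω [n̂]ₓ + (1−cosω) n̂n̂ᵀ gives
  R = [+0.977252, -0.174927, +0.119910; +0.205767, +0.918986, -0.336341; -0.051360, +0.353363, +0.934075]
β = atan2(√(R₁₃²+R₂₃²), R₃₃) = 0.365136; α = atan2(R₂₃, R₁₃) mod 2π = 5.054853; γ = atan2(R₃₂, −R₃₁) mod 2π = 1.426461
Need the full column D^4_{m',2} for m'=−4..4 at α=5.0549, β=0.3651, γ=1.4265.
cos(β/2)=0.983381, sin(β/2)=0.181555
d^4_{-4,2}: single k=6 term ⇒ +0.000183;  D = +0.000016-0.000183i
d^4_{-3,2}: k∈[5..6] ⇒ +0.002106 -0.000024 = +0.002082;  D = +0.002015-0.000525i
d^4_{-2,2}: k∈[4..6] ⇒ +0.015241 -0.000416 +0.000001 = +0.014827;  D = +0.008337+0.012260i
d^4_{-1,2}: k∈[3..5] ⇒ +0.077831 -0.003979 +0.000027 = +0.073879;  D = -0.043593+0.059646i
d^4_{0,2}: k∈[2..4] ⇒ +0.282794 -0.025705 +0.000329 = +0.257418;  D = -0.246767-0.073281i
d^4_{1,2}: k∈[1..3] ⇒ +0.685011 -0.116746 +0.002653 = +0.570917;  D = -0.030697-0.570092i
d^4_{2,2}: k∈[0..2] ⇒ +0.874527 -0.357709 +0.015241 = +0.532059;  D = +0.490831-0.205358i
d^4_{3,2}: k∈[0..1] ⇒ -0.604123 +0.061776 = -0.542346;  D = -0.365186-0.400973i
d^4_{4,2}: single k=0 term ⇒ +0.157735;  D = -0.074180+0.139204i
Y_4^{m'}(θ=2.3044,φ=5.4136) and Σ D·Y over m':
  (+0.0000-0.0002i)·(-0.1271-0.0445i)  (+0.0020-0.0005i)·(+0.2958-0.1745i)  (+0.0083+0.0123i)·(-0.0661+0.3890i)  (-0.0436+0.0596i)·(-0.0210-0.0248i)  (-0.2468-0.0733i)·(-0.3613+0.0000i)  (-0.0307-0.5701i)·(+0.0210-0.0248i)  (+0.4908-0.2054i)·(-0.0661-0.3890i)  (-0.3652-0.4010i)·(-0.2958-0.1745i)  (-0.0742+0.1392i)·(-0.1271+0.0445i)
Y_4^2(R⁻¹ n̂) = +0.000884+0.001026i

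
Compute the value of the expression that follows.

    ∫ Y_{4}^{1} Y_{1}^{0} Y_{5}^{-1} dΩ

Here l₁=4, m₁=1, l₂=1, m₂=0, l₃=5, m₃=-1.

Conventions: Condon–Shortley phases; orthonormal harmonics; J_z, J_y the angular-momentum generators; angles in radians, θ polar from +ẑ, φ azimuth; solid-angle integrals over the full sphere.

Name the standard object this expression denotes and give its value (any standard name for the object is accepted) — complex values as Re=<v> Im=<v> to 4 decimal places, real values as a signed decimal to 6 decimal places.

Gaunt coefficient, -0.240571

This is a Gaunt coefficient — the integral of a triple product of spherical harmonics over the sphere.
m-sum 0 ✓  L=10 even ✓  3≤5≤5 ✓
Π(2lᵢ+1) = 9×3×11 = 297
triangle coeff Δ(4,1,5) = 1/495
Σ_t [0,0]: t=0:+1/576 = 1/576
(3j)²=5/99 [(4 1 5; 0 0 0)], sign=-1
Σ_t [0,0]: t=0:+1/720 = 1/720
(3j)²=8/165 [(4 1 5; 1 0 -1)], sign=+1
⇒ 4πI² = 8/11
I = (-1)√(8/11/(4π)) = -0.24057125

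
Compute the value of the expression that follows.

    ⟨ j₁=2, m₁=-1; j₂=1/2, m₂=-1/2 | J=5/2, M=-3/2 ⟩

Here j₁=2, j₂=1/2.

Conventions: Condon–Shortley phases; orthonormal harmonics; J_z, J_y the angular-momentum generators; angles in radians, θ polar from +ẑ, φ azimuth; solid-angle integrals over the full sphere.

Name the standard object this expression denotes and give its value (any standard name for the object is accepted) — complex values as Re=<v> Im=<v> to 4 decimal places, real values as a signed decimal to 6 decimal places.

This is a Clebsch–Gordan (vector-coupling) coefficient.
triangle: 0!*4!*1!/6! = 24/720
(j±m)!: 1!*3!*0!*1!*1!*4! = 144
prefactor² = (2J+1)*Δ*N² = 144/5
  k=0: +1/(0!*0!*3!*0!*1!*1!) = 1/6
Σ = 1/6  ⇒  CG² = 144/5*(1/6)² = 4/5
CG = +√(4/5) = +0.894427

Clebsch–Gordan coefficient, +√(4/5) ≈ +0.894427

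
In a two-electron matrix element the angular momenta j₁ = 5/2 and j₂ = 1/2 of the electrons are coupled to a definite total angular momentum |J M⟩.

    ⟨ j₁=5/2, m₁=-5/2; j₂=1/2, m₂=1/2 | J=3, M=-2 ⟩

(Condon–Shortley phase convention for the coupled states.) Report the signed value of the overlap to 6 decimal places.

+√(1/6) = +0.408248

√[7·0!5!1!/7! · 0!5!1!0!1!5!] = √(2400)
  +(−1)^0/∏(0,0,5,1,0,0)! = 1/120  (running 1/120)
⟨..|..⟩ = √(2400)·(1/120) = +0.408248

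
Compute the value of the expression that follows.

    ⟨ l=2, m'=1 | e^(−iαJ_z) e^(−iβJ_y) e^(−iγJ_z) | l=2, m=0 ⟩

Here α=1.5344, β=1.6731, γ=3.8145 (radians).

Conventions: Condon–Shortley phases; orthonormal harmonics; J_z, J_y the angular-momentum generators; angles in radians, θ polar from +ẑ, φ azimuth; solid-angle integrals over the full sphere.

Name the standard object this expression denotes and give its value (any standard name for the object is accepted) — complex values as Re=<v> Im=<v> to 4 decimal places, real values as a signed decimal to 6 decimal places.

This is a Wigner D-matrix element — the rotation-matrix element ⟨l m'| R(α,β,γ) |l m⟩ in the angular-momentum basis.
D^2_{1,0}(1.5344,1.6731,3.8145) = e^{-i·1·1.5344}·d^2_{1,0}(1.6731)·e^{-i·0·3.8145}. Compute d first:
With c≡cos(β/2)=0.670028 and s≡sin(β/2)=0.742336, N=[6·1·2·2]^{1/2}=4.898979
k∈{0,1} keeps every argument non-negative
  k=0: (−1)^1·4.8990/(2)·0.6700^3·0.7423^1 = -0.546959
  k=1: (−1)^2·4.8990/(2)·0.6700^1·0.7423^3 = +0.671382
d^2_{1,0}(1.6731) = -0.546959 +0.671382 = +0.124423
Phases: e^{-i·(1)·1.5344}=+0.036388-0.999338i, e^{-i·(0)·3.8145}=+1.000000+0.000000i ⇒ D=+0.004528-0.124341i

Wigner D-matrix element, Re=0.0045 Im=-0.1243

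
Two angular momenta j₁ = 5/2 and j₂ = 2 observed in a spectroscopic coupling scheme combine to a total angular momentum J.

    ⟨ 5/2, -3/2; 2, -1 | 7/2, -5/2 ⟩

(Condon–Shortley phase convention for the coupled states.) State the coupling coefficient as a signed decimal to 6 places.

−√(1/63) ≈ -0.125988

√[8·1!4!3!/9! · 1!4!1!3!1!6!] = √(2304/7)
  +(−1)^0/∏(0,1,4,1,0,2)! = 1/48  (running 1/48)
  +(−1)^1/∏(1,0,3,0,1,3)! = -1/36  (running -1/144)
⟨..|..⟩ = √(2304/7)·(-1/144) = -0.125988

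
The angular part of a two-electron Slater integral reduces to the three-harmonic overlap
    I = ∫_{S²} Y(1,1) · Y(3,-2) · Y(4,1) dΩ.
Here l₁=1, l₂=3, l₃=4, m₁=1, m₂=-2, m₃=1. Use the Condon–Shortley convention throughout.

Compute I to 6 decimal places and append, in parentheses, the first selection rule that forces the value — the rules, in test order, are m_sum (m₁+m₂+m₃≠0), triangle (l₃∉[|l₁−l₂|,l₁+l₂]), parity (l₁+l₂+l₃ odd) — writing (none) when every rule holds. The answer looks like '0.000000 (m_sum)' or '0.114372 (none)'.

Rules hold: Σm=0, L=8 even, 2≤4≤4.
N = 3·7·9 = 189
Δ = 0!·2!·6!/9! = 1/252
Racah Σ t=0..0: t=0:+1/36 = 1/36
⇒ 3j(1 3 4; 0 0 0)² = 4/63, sgn +1
Racah Σ t=0..0: t=0:+1/240 = 1/240
⇒ 3j(1 3 4; 1 -2 1)² = 1/84, sgn -1
4πI² = N·(3j₀)²·(3jₘ)² = 1/7
I = -1·√(0.142857/4π) = -0.10662181
No selection rule forces the value: the integral is nonzero (none).

-0.106622 (none)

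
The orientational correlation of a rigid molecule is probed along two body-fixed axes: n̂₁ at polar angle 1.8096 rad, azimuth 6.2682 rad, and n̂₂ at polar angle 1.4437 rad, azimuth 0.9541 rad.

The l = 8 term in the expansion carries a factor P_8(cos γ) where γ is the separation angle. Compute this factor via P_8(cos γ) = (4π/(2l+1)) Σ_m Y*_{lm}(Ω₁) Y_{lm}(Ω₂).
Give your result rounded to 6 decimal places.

Expand P_8 via completeness: Σ_{m} conj(Y_{8,m}) at Ω₁ times Y_{8,m} at Ω₂ —
  m=-8: (0.406460, -0.048962) × (0.105982, -0.471325) = (0.020000, -0.196764)  (running Σ = (0.020000, -0.196764))
  m=-7: (-0.396479, 0.041743) × (0.227866, -0.095138) = (-0.086373, 0.047232)  (running Σ = (-0.066372, -0.149532))
  m=-6: (-0.050698, 0.004571) × (-0.230784, -0.144235) = (0.012359, 0.006258)  (running Σ = (-0.054013, -0.143275))
  m=-5: (0.358875, -0.026940) × (-0.015860, -0.272626) = (-0.013036, -0.097411)  (running Σ = (-0.067049, -0.240686))
  m=-4: (-0.075614, 0.004538) × (-0.153192, 0.122571) = (0.011027, -0.009963)  (running Σ = (-0.056022, -0.250649))
  m=-3: (-0.315669, 0.014201) × (-0.269268, -0.077223) = (0.086096, 0.020553)  (running Σ = (0.030074, -0.230096))
  m=-2: (0.128982, -0.003867) × (0.053173, 0.151569) = (0.007444, 0.019344)  (running Σ = (0.037519, -0.210752))
  m=-1: (0.291775, -0.004373) × (-0.162985, 0.229902) = (-0.046550, 0.067793)  (running Σ = (-0.009031, -0.142960))
  m=0: (-0.143979, -0.000000) × (0.149891, 0.000000) = (-0.021581, -0.000000)  (running Σ = (-0.030612, -0.142960))
  m=1: (-0.291775, -0.004373) × (0.162985, 0.229902) = (-0.046550, -0.067793)  (running Σ = (-0.077162, -0.210752))
  m=2: (0.128982, 0.003867) × (0.053173, -0.151569) = (0.007444, -0.019344)  (running Σ = (-0.069718, -0.230096))
  m=3: (0.315669, 0.014201) × (0.269268, -0.077223) = (0.086096, -0.020553)  (running Σ = (0.016379, -0.250649))
  m=4: (-0.075614, -0.004538) × (-0.153192, -0.122571) = (0.011027, 0.009963)  (running Σ = (0.027406, -0.240686))
  m=5: (-0.358875, -0.026940) × (0.015860, -0.272626) = (-0.013036, 0.097411)  (running Σ = (0.014370, -0.143275))
  m=6: (-0.050698, -0.004571) × (-0.230784, 0.144235) = (0.012359, -0.006258)  (running Σ = (0.026729, -0.149532))
  m=7: (0.396479, 0.041743) × (-0.227866, -0.095138) = (-0.086373, -0.047232)  (running Σ = (-0.059644, -0.196764))
  m=8: (0.406460, 0.048962) × (0.105982, 0.471325) = (0.020000, 0.196764)  (running Σ = (-0.039643, 0.000000))
Σ over m = (-0.039643, 0.000000); ×(4π/17) → (-0.029304, 0.000000). Real part: -0.029304

-0.029304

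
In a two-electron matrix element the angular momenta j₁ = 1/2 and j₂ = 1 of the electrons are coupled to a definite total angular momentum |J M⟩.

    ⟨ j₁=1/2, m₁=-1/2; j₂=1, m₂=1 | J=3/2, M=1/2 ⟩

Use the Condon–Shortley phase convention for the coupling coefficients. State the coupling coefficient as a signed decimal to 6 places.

triangle: 0!*1!*2!/4! = 2/24
(j±m)!: 0!*1!*2!*0!*2!*1! = 4
prefactor² = (2J+1)*Δ*N² = 4/3
  k=0: +1/(0!*0!*1!*2!*0!*0!) = 1/2
Σ = 1/2  ⇒  CG² = 4/3*(1/2)² = 1/3
CG = +√(1/3) = +0.577350

+√(1/3) ≈ +0.577350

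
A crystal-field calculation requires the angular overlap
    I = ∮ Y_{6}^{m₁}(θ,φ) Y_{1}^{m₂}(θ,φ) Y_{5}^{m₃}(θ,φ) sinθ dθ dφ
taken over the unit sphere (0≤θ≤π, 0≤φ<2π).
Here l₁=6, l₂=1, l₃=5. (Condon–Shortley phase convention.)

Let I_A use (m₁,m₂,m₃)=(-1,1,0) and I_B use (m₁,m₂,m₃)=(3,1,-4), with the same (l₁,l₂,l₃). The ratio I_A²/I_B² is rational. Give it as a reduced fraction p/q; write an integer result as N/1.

l's match ⇒ only the (l;m) 3-j factors differ between A and B.
A: triangle coeff Δ(6,1,5) = 1/858; Σ_t [2,2]: t=2:+1/28800 = 1/28800; (3j)²=7/286 [(6 1 5; -1 1 0)], sign=-1
B: triangle coeff Δ(6,1,5) = 1/858; Σ_t [2,2]: t=2:+1/725760 = 1/725760; (3j)²=1/286 [(6 1 5; 3 1 -4)], sign=-1
I_A²/I_B² = (7/286)/(1/286) = 7/1

7/1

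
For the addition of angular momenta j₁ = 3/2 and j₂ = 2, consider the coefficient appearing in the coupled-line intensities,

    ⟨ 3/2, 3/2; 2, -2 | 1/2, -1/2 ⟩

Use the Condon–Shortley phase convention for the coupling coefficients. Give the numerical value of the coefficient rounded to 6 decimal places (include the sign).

+0.632456

j₁+j₂−J=3  J+j₁−j₂=0  J−j₁+j₂=1  j₁+j₂+J+1=5
(j₁±m₁, j₂±m₂, J±M) = (3,0,0,4,0,1)
P² = 72/5
sum k=0..0:
  [0] +1/6 = 1/6
S = 1/6
C² = P²·S² = 2/5 ; C = +0.632456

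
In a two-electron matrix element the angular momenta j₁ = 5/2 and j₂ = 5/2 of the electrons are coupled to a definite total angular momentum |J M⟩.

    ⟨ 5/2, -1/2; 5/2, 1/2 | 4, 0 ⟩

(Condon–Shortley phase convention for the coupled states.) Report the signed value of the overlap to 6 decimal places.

−√(1/7) = -0.377964

j₁+j₂−J=1  J+j₁−j₂=4  J−j₁+j₂=4  j₁+j₂+J+1=10
(j₁±m₁, j₂±m₂, J±M) = (2,3,3,2,4,4)
P² = 20736/175
sum k=0..1:
  [0] +1/36 = 1/36
  [1] −1/16 = -1/16
S = -5/144
C² = P²·S² = 1/7 ; C = -0.377964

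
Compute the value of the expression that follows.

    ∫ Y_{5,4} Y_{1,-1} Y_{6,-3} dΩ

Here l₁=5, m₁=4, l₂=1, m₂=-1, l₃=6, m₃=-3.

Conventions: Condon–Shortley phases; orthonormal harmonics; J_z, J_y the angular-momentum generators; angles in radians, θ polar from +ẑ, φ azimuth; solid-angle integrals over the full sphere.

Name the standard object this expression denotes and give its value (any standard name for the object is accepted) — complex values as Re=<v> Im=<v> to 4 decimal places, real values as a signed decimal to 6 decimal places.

Gaunt coefficient, -0.070770

This is a Gaunt coefficient — the integral of a triple product of spherical harmonics over the sphere.
m-sum 0 ✓  L=12 even ✓  4≤6≤6 ✓
Π(2lᵢ+1) = 11×3×13 = 429
triangle coeff Δ(5,1,6) = 1/858
Σ_t [0,0]: t=0:+1/14400 = 1/14400
(3j)²=6/143 [(5 1 6; 0 0 0)], sign=+1
Σ_t [0,0]: t=0:+1/725760 = 1/725760
(3j)²=1/286 [(5 1 6; 4 -1 -3)], sign=-1
⇒ 4πI² = 9/143
I = (-1)√(9/143/(4π)) = -0.07076985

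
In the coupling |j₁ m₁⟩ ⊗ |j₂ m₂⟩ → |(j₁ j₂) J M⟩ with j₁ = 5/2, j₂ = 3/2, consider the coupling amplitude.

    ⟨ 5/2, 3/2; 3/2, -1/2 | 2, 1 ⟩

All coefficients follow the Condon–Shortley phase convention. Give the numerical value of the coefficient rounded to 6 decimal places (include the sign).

triangle: 2!×3!×1!/7! = 12/5040
(j±m)!: 4!×1!×1!×2!×3!×1! = 288
prefactor² = (2J+1)×Δ×N² = 24/7
  k=0: +1/(0!×2!×1!×1!×2!×0!) = 1/4
  k=1: −1/(1!×1!×0!×0!×3!×1!) = -1/6
Σ = 1/12  ⇒  CG² = 24/7×(1/12)² = 1/42
CG = +√(1/42) = +0.154303

+0.154303  (= +√(1/42))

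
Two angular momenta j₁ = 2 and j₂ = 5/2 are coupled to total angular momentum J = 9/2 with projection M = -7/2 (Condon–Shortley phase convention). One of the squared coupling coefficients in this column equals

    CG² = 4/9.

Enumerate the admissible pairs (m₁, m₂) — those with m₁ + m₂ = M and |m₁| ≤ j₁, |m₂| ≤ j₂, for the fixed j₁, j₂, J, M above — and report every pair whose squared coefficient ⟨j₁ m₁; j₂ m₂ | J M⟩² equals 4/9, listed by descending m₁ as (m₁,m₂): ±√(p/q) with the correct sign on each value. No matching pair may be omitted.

Admissible pairs with m₁+m₂ = M = -7/2: (-2,-3/2), (-1,-5/2)
  (m₁,m₂)=(-1,-5/2): CG² = 4/9, CG = +√(4/9)   ← matches the target
  (m₁,m₂)=(-2,-3/2): CG² = 5/9, CG = +√(5/9)
Pairs with CG² = 4/9: (-1,-5/2): +√(4/9)

(-1,-5/2): +√(4/9)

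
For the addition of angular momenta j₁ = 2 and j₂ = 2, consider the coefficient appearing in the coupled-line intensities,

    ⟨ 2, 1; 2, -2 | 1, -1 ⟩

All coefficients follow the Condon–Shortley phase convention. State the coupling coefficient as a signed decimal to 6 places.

+√(1/5) = +0.447214

triangle: 3!*1!*1!/6! = 6/720
(j±m)!: 3!*1!*0!*4!*0!*2! = 288
prefactor² = (2J+1)*Δ*N² = 36/5
  k=0: +1/(0!*3!*1!*0!*0!*1!) = 1/6
Σ = 1/6  ⇒  CG² = 36/5*(1/6)² = 1/5
CG = +√(1/5) = +0.447214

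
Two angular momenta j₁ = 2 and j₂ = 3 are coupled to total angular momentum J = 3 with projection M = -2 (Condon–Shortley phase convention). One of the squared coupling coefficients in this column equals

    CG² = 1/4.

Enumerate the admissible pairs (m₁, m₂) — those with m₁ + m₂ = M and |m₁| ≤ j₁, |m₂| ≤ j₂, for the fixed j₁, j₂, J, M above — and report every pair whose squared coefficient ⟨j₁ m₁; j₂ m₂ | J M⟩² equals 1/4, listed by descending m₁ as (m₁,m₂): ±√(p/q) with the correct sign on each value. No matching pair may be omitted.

Admissible pairs with m₁+m₂ = M = -2: (-2,0), (-1,-1), (0,-2), (1,-3)
  (m₁,m₂)=(1,-3): CG² = 5/12, CG = +√(5/12)
  (m₁,m₂)=(0,-2): CG² = 0/1, CG = 0
  (m₁,m₂)=(-1,-1): CG² = 1/4, CG = −√(1/4)   ← matches the target
  (m₁,m₂)=(-2,0): CG² = 1/3, CG = +√(1/3)
Pairs with CG² = 1/4: (-1,-1): −√(1/4)

(-1,-1): −√(1/4)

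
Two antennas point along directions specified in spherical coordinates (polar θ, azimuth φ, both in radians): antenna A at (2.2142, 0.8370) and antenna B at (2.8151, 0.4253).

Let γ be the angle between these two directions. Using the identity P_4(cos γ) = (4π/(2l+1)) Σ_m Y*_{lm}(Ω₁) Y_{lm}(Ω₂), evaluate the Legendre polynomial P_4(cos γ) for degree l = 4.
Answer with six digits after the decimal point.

-0.222826

Term-by-term m-sum for l=4 (normalisation 4π/9 = 1.396263):
  m=-4: (-0.177466-0.037159i) × (-0.000609-0.004643i) = -0.000064+0.000847i  (running Σ = -0.000064+0.000847i)
  m=-3: (+0.310591-0.226738i) × (-0.011368+0.037424i) = +0.004955+0.014201i  (running Σ = +0.004890+0.015047i)
  m=-2: (-0.033516+0.323601i) × (+0.119826-0.136568i) = +0.040177+0.043353i  (running Σ = +0.045068+0.058401i)
  m=-1: (+0.073092+0.081053i) × (-0.429385+0.194488i) = -0.047148-0.020587i  (running Σ = -0.002081+0.037813i)
  m=0: (-0.345236-0.000000i) × (+0.450202+0.000000i) = -0.155426-0.000000i  (running Σ = -0.157507+0.037813i)
  m=1: (-0.073092+0.081053i) × (+0.429385+0.194488i) = -0.047148+0.020587i  (running Σ = -0.204655+0.058401i)
  m=2: (-0.033516-0.323601i) × (+0.119826+0.136568i) = +0.040177-0.043353i  (running Σ = -0.164478+0.015047i)
  m=3: (-0.310591-0.226738i) × (+0.011368+0.037424i) = +0.004955-0.014201i  (running Σ = -0.159523+0.000847i)
  m=4: (-0.177466+0.037159i) × (-0.000609+0.004643i) = -0.000064-0.000847i  (running Σ = -0.159588+0.000000i)
Accumulated sum -0.159588+0.000000i; after 4π/(2l+1) scaling, -0.222826+0.000000i ⇒ P_4 = -0.222826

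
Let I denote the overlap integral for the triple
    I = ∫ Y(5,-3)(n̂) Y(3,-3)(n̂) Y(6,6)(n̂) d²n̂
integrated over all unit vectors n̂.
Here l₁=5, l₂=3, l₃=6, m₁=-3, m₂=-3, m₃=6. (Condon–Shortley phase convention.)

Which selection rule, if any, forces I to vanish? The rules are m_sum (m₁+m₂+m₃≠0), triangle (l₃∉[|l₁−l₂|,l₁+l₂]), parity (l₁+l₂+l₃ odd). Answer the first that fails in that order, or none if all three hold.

Σmᵢ = 0  ✓
l₃∈[|l₁−l₂|,l₁+l₂]=[2,8], have l₃=6  ✓
Σlᵢ = 14 ⇒ even  ✓

none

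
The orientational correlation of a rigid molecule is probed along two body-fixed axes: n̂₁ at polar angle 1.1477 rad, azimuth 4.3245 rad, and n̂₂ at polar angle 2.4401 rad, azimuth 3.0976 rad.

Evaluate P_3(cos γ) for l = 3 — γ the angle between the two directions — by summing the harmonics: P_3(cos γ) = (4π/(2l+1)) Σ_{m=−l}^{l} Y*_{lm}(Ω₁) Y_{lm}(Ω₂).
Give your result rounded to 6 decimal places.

0.169030

Addition theorem: P_3(cos γ) = (4π/7) Σ_m Y*_{lm}(Ω₁) Y_{lm}(Ω₂), m = −3…3:
  m=-3: Y*=0.29045 + 0.12525j  Y=-0.11117 - 0.01476j  product -0.03044 - 0.01821j
  m=-2: Y*=-0.24905 + 0.24431j  Y=-0.32388 - 0.02857j  product 0.08764 - 0.07201j
  m=-1: Y*=0.01751 + 0.04285j  Y=-0.39955 - 0.01759j  product -0.00624 - 0.01743j
  m=+0: Y*=-0.33051 + 0.00000j  Y=0.02350 + 0.00000j  product -0.00777 + 0.00000j
  m=+1: Y*=-0.01751 + 0.04285j  Y=0.39955 - 0.01759j  product -0.00624 + 0.01743j
  m=+2: Y*=-0.24905 - 0.24431j  Y=-0.32388 + 0.02857j  product 0.08764 + 0.07201j
  m=+3: Y*=-0.29045 + 0.12525j  Y=0.11117 - 0.01476j  product -0.03044 + 0.01821j
Σ over m = 0.09416 - 0.00000j; ×(4π/7) → 0.16903 - 0.00000j. Real part: 0.169030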